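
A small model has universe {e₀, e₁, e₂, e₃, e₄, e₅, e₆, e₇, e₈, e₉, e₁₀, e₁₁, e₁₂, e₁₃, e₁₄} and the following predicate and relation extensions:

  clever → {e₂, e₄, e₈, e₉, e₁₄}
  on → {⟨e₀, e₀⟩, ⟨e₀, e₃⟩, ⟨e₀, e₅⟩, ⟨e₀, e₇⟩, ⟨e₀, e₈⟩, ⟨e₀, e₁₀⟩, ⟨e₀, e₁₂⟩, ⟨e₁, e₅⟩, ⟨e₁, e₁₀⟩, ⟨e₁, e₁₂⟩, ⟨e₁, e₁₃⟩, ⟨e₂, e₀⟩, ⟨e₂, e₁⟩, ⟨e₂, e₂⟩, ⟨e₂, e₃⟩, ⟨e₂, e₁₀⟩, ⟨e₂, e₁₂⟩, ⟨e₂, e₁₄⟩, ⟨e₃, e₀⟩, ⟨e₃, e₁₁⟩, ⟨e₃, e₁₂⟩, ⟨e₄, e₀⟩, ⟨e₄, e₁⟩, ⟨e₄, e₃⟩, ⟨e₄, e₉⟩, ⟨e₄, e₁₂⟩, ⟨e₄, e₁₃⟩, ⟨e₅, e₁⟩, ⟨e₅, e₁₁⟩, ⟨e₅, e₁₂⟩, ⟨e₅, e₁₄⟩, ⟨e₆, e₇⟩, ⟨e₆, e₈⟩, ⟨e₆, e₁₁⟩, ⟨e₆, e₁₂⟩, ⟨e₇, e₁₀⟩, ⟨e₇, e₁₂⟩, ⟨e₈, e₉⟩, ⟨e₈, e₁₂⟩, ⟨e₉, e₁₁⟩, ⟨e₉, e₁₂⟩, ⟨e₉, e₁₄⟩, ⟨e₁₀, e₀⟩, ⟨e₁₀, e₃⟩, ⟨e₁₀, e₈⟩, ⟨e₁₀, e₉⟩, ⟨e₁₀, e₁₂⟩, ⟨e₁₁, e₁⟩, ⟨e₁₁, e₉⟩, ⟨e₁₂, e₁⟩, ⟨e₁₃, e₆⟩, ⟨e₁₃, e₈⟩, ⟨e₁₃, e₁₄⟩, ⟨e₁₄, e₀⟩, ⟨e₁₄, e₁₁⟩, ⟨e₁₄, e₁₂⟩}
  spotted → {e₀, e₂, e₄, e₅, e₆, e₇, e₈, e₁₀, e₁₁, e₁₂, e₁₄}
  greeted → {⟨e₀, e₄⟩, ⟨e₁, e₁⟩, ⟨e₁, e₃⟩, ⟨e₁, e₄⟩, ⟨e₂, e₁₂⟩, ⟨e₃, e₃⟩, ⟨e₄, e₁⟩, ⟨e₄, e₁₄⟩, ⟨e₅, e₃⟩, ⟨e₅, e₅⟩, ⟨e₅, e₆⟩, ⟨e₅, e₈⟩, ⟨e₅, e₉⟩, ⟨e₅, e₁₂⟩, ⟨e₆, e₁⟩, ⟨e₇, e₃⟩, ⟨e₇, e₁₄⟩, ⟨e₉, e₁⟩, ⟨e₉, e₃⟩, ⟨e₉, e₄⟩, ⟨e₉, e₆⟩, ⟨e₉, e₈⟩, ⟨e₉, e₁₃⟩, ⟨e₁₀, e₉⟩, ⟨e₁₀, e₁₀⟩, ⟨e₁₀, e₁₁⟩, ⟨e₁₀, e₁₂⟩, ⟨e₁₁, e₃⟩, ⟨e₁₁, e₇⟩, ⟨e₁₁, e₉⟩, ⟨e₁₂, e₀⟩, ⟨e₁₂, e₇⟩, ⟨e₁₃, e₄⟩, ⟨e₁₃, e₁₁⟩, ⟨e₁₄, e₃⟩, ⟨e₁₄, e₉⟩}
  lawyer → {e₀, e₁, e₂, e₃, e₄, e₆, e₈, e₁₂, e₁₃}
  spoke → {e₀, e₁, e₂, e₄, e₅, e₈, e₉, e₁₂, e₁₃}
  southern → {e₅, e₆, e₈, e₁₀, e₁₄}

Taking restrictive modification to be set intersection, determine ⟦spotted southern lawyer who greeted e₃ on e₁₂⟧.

⟦who greeted e₃⟧ = {x : ⟨x, e₃⟩ ∈ ⟦greeted⟧} = {e₁, e₃, e₅, e₇, e₉, e₁₁, e₁₄}
⟦on e₁₂⟧ = {x : ⟨x, e₁₂⟩ ∈ ⟦on⟧} = {e₀, e₁, e₂, e₃, e₄, e₅, e₆, e₇, e₈, e₉, e₁₀, e₁₄}
⟦lawyer⟧ = {e₀, e₁, e₂, e₃, e₄, e₆, e₈, e₁₂, e₁₃}
… ∩ ⟦who greeted e₃⟧ = {e₀, e₁, e₂, e₃, e₄, e₆, e₈, e₁₂, e₁₃} ∩ {e₁, e₃, e₅, e₇, e₉, e₁₁, e₁₄} = {e₁, e₃}
… ∩ ⟦on e₁₂⟧ = {e₁, e₃} ∩ {e₀, e₁, e₂, e₃, e₄, e₅, e₆, e₇, e₈, e₉, e₁₀, e₁₄} = {e₁, e₃}
… ∩ ⟦spotted⟧ = {e₁, e₃} ∩ {e₀, e₂, e₄, e₅, e₆, e₇, e₈, e₁₀, e₁₁, e₁₂, e₁₄} = ∅
… ∩ ⟦southern⟧ = ∅ ∩ {e₅, e₆, e₈, e₁₀, e₁₄} = ∅
So ⟦spotted southern lawyer who greeted e₃ on e₁₂⟧ = ∅.

∅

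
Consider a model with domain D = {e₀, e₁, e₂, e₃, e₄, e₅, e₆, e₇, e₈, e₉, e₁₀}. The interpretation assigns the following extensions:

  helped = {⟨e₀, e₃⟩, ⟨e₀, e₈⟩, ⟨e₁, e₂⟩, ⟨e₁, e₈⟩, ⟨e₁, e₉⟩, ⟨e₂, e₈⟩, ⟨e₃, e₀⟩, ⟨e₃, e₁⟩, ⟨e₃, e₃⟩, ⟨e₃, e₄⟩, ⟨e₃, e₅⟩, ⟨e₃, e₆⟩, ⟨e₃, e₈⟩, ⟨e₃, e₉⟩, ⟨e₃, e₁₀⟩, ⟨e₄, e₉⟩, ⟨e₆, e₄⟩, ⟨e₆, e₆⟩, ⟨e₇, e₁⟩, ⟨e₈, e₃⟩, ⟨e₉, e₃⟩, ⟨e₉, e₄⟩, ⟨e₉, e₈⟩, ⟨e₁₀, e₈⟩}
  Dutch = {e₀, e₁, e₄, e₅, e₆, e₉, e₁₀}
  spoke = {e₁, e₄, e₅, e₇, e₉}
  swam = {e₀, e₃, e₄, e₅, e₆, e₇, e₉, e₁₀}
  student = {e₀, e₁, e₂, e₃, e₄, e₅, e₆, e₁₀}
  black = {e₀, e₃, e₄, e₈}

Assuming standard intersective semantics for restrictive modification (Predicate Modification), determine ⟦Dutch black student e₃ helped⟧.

{e₀, e₄}

⟦e₃ helped⟧ = {x : ⟨e₃, x⟩ ∈ ⟦helped⟧} = {e₀, e₁, e₃, e₄, e₅, e₆, e₈, e₉, e₁₀}
⟦student⟧ = {e₀, e₁, e₂, e₃, e₄, e₅, e₆, e₁₀}
… ∩ ⟦e₃ helped⟧ = {e₀, e₁, e₂, e₃, e₄, e₅, e₆, e₁₀} ∩ {e₀, e₁, e₃, e₄, e₅, e₆, e₈, e₉, e₁₀} = {e₀, e₁, e₃, e₄, e₅, e₆, e₁₀}
… ∩ ⟦Dutch⟧ = {e₀, e₁, e₃, e₄, e₅, e₆, e₁₀} ∩ {e₀, e₁, e₄, e₅, e₆, e₉, e₁₀} = {e₀, e₁, e₄, e₅, e₆, e₁₀}
… ∩ ⟦black⟧ = {e₀, e₁, e₄, e₅, e₆, e₁₀} ∩ {e₀, e₃, e₄, e₈} = {e₀, e₄}
So ⟦Dutch black student e₃ helped⟧ = {e₀, e₄}.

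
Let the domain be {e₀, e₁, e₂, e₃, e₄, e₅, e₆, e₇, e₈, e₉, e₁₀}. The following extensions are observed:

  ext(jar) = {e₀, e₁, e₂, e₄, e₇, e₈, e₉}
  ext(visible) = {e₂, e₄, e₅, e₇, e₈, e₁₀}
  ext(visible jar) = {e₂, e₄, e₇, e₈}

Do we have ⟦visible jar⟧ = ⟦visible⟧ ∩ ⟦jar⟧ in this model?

yes

⟦visible⟧ ∩ ⟦jar⟧ = {e₂, e₄, e₅, e₇, e₈, e₁₀} ∩ {e₀, e₁, e₂, e₄, e₇, e₈, e₉} = {e₂, e₄, e₇, e₈}
Observed ⟦visible jar⟧ = {e₂, e₄, e₇, e₈}.
These coincide, so the modifier is intersective here.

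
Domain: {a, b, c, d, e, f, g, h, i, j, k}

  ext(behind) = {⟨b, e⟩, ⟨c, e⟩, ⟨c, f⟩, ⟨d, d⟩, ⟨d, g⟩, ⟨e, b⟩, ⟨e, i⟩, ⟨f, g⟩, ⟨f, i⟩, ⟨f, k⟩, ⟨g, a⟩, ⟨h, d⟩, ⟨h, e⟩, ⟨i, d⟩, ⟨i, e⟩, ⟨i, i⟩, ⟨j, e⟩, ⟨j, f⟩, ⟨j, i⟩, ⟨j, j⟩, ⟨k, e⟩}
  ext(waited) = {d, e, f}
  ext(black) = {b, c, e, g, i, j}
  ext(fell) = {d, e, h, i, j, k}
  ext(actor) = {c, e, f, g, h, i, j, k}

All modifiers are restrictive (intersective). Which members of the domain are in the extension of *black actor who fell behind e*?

⟦who fell⟧ = ⟦fell⟧ = {d, e, h, i, j, k}
⟦behind e⟧ = {x : ⟨x, e⟩ ∈ ⟦behind⟧} = {b, c, h, i, j, k}
⟦actor⟧ = {c, e, f, g, h, i, j, k}
… ∩ ⟦who fell⟧ = {c, e, f, g, h, i, j, k} ∩ {d, e, h, i, j, k} = {e, h, i, j, k}
… ∩ ⟦behind e⟧ = {e, h, i, j, k} ∩ {b, c, h, i, j, k} = {h, i, j, k}
… ∩ ⟦black⟧ = {h, i, j, k} ∩ {b, c, e, g, i, j} = {i, j}
So ⟦black actor who fell behind e⟧ = {i, j}.

{i, j}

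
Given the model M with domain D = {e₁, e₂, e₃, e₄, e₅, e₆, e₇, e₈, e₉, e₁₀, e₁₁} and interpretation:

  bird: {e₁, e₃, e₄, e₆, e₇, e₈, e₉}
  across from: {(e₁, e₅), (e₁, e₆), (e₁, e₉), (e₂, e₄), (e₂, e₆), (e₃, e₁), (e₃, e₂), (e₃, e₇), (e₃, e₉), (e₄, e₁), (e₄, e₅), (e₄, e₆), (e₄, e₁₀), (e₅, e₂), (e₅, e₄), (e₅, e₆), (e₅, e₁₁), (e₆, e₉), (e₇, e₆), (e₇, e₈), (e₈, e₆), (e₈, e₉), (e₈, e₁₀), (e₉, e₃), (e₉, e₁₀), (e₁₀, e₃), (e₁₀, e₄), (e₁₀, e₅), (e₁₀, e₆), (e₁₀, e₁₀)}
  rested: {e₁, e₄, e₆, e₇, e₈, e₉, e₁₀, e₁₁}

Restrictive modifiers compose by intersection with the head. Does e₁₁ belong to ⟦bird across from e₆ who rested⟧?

⟦across from e₆⟧ = {x : ⟨x, e₆⟩ ∈ ⟦across from⟧} = {e₁, e₂, e₄, e₅, e₇, e₈, e₁₀}
⟦who rested⟧ = ⟦rested⟧ = {e₁, e₄, e₆, e₇, e₈, e₉, e₁₀, e₁₁}
⟦bird⟧ = {e₁, e₃, e₄, e₆, e₇, e₈, e₉}
… ∩ ⟦across from e₆⟧ = {e₁, e₃, e₄, e₆, e₇, e₈, e₉} ∩ {e₁, e₂, e₄, e₅, e₇, e₈, e₁₀} = {e₁, e₄, e₇, e₈}
… ∩ ⟦who rested⟧ = {e₁, e₄, e₇, e₈} ∩ {e₁, e₄, e₆, e₇, e₈, e₉, e₁₀, e₁₁} = {e₁, e₄, e₇, e₈}
⟦bird across from e₆ who rested⟧ = {e₁, e₄, e₇, e₈}; e₁₁ ∉ this set.

no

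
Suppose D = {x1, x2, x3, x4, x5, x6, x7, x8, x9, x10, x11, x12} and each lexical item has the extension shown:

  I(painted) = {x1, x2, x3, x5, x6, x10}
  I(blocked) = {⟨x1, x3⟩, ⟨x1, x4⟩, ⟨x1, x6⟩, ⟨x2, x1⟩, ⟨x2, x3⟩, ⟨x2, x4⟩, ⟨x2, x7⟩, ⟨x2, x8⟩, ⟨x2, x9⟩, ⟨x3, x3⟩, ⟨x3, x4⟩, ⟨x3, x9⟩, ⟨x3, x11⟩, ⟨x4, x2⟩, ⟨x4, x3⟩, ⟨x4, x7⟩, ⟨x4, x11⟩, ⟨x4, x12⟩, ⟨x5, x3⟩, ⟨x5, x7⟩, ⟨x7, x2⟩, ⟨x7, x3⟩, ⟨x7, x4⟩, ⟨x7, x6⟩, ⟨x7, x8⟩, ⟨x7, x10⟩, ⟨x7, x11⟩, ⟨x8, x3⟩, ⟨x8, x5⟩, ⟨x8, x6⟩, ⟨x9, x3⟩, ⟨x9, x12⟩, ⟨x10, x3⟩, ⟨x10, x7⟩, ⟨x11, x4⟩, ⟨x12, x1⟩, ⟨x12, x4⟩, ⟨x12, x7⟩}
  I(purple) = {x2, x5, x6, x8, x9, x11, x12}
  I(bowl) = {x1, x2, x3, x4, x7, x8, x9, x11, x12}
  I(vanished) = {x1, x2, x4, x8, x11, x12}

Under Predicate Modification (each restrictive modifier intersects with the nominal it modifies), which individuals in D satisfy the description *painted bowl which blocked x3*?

{x1, x2, x3}

⟦which blocked x3⟧ = {x : ⟨x, x3⟩ ∈ ⟦blocked⟧} = {x1, x2, x3, x4, x5, x7, x8, x9, x10}
⟦bowl⟧ = {x1, x2, x3, x4, x7, x8, x9, x11, x12}
… ∩ ⟦which blocked x3⟧ = {x1, x2, x3, x4, x7, x8, x9, x11, x12} ∩ {x1, x2, x3, x4, x5, x7, x8, x9, x10} = {x1, x2, x3, x4, x7, x8, x9}
… ∩ ⟦painted⟧ = {x1, x2, x3, x4, x7, x8, x9} ∩ {x1, x2, x3, x5, x6, x10} = {x1, x2, x3}
So ⟦painted bowl which blocked x3⟧ = {x1, x2, x3}.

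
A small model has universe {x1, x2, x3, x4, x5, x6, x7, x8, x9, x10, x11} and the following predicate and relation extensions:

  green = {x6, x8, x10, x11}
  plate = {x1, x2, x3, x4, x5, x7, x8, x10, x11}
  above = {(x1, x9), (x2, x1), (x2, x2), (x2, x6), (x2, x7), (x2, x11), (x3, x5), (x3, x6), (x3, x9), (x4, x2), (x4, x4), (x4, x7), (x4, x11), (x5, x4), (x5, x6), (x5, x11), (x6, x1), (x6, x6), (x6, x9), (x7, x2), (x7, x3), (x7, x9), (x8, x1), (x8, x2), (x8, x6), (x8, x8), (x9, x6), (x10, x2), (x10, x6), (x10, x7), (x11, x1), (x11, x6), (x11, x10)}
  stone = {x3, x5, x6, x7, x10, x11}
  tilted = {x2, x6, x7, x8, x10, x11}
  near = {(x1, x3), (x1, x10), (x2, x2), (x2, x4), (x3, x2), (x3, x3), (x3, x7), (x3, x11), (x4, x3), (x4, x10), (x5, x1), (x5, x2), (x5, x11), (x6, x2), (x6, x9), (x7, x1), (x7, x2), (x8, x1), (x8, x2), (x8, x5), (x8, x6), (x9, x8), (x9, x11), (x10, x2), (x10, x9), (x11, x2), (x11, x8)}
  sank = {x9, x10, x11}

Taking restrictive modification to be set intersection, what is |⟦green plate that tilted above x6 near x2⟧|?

⟦that tilted⟧ = ⟦tilted⟧ = {x2, x6, x7, x8, x10, x11}
⟦above x6⟧ = {x : ⟨x, x6⟩ ∈ ⟦above⟧} = {x2, x3, x5, x6, x8, x9, x10, x11}
⟦near x2⟧ = {x : ⟨x, x2⟩ ∈ ⟦near⟧} = {x2, x3, x5, x6, x7, x8, x10, x11}
⟦plate⟧ = {x1, x2, x3, x4, x5, x7, x8, x10, x11}
… ∩ ⟦that tilted⟧ = {x1, x2, x3, x4, x5, x7, x8, x10, x11} ∩ {x2, x6, x7, x8, x10, x11} = {x2, x7, x8, x10, x11}
… ∩ ⟦above x6⟧ = {x2, x7, x8, x10, x11} ∩ {x2, x3, x5, x6, x8, x9, x10, x11} = {x2, x8, x10, x11}
… ∩ ⟦near x2⟧ = {x2, x8, x10, x11} ∩ {x2, x3, x5, x6, x7, x8, x10, x11} = {x2, x8, x10, x11}
… ∩ ⟦green⟧ = {x2, x8, x10, x11} ∩ {x6, x8, x10, x11} = {x8, x10, x11}
⟦green plate that tilted above x6 near x2⟧ = {x8, x10, x11}, so the cardinality is 3.

3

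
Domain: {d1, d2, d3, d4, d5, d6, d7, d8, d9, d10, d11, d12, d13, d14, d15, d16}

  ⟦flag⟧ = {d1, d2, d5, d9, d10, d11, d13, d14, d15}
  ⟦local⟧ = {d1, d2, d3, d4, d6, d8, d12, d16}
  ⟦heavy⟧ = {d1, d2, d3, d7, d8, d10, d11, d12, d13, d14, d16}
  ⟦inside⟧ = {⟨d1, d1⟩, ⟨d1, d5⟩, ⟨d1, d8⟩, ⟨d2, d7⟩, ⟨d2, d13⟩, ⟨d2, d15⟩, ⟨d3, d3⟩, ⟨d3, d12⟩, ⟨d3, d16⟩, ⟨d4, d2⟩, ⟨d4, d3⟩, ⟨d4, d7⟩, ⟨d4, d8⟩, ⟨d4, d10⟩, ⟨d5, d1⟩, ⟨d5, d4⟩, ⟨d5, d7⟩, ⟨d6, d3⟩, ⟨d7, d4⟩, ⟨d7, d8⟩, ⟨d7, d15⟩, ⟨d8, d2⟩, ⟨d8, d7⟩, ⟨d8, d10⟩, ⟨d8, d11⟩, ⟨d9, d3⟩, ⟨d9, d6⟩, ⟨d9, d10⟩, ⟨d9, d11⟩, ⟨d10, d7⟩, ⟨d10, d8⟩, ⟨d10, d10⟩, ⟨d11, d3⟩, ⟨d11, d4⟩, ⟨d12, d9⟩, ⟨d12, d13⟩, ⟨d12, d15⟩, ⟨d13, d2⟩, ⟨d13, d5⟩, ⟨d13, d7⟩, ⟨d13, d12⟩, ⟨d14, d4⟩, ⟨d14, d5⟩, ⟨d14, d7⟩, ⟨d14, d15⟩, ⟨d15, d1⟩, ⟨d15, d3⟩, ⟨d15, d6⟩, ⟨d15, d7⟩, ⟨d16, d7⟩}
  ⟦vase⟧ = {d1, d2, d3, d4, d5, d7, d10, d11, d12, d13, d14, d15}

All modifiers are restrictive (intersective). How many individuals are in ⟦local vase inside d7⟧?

2

⟦inside d7⟧ = {x : ⟨x, d7⟩ ∈ ⟦inside⟧} = {d2, d4, d5, d8, d10, d13, d14, d15, d16}
⟦vase⟧ = {d1, d2, d3, d4, d5, d7, d10, d11, d12, d13, d14, d15}
… ∩ ⟦inside d7⟧ = {d1, d2, d3, d4, d5, d7, d10, d11, d12, d13, d14, d15} ∩ {d2, d4, d5, d8, d10, d13, d14, d15, d16} = {d2, d4, d5, d10, d13, d14, d15}
… ∩ ⟦local⟧ = {d2, d4, d5, d10, d13, d14, d15} ∩ {d1, d2, d3, d4, d6, d8, d12, d16} = {d2, d4}
⟦local vase inside d7⟧ = {d2, d4}, so the cardinality is 2.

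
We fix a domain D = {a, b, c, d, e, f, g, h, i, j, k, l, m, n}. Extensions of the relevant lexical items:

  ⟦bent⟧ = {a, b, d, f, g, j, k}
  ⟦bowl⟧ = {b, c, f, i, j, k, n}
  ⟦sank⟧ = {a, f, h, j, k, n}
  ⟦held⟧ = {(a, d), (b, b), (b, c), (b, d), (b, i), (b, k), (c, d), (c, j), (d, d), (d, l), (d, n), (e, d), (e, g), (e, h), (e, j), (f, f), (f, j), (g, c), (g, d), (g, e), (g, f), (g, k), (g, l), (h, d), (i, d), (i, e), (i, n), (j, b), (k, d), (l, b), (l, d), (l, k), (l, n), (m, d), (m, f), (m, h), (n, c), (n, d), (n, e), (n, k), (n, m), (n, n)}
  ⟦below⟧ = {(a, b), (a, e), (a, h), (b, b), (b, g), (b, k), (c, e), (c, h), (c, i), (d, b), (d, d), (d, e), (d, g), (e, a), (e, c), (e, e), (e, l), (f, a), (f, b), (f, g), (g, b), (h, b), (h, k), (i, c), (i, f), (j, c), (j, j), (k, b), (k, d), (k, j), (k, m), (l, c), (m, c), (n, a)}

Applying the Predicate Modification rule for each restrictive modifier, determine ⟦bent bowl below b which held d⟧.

{b, k}

⟦below b⟧ = {x : ⟨x, b⟩ ∈ ⟦below⟧} = {a, b, d, f, g, h, k}
⟦which held d⟧ = {x : ⟨x, d⟩ ∈ ⟦held⟧} = {a, b, c, d, e, g, h, i, k, l, m, n}
⟦bowl⟧ = {b, c, f, i, j, k, n}
… ∩ ⟦below b⟧ = {b, c, f, i, j, k, n} ∩ {a, b, d, f, g, h, k} = {b, f, k}
… ∩ ⟦which held d⟧ = {b, f, k} ∩ {a, b, c, d, e, g, h, i, k, l, m, n} = {b, k}
… ∩ ⟦bent⟧ = {b, k} ∩ {a, b, d, f, g, j, k} = {b, k}
So ⟦bent bowl below b which held d⟧ = {b, k}.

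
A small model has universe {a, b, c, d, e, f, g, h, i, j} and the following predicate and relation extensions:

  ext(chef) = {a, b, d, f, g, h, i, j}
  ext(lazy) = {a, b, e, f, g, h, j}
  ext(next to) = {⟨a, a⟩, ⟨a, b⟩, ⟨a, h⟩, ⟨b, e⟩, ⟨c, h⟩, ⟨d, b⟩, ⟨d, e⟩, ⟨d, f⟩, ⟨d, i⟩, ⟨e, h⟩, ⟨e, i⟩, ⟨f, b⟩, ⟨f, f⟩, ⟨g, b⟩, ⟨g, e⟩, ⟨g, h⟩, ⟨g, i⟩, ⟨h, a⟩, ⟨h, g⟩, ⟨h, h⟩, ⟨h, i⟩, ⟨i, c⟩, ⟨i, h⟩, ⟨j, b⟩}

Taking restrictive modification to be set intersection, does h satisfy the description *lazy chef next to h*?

yes

⟦next to h⟧ = {x : ⟨x, h⟩ ∈ ⟦next to⟧} = {a, c, e, g, h, i}
⟦chef⟧ = {a, b, d, f, g, h, i, j}
… ∩ ⟦next to h⟧ = {a, b, d, f, g, h, i, j} ∩ {a, c, e, g, h, i} = {a, g, h, i}
… ∩ ⟦lazy⟧ = {a, g, h, i} ∩ {a, b, e, f, g, h, j} = {a, g, h}
⟦lazy chef next to h⟧ = {a, g, h}; h ∈ this set.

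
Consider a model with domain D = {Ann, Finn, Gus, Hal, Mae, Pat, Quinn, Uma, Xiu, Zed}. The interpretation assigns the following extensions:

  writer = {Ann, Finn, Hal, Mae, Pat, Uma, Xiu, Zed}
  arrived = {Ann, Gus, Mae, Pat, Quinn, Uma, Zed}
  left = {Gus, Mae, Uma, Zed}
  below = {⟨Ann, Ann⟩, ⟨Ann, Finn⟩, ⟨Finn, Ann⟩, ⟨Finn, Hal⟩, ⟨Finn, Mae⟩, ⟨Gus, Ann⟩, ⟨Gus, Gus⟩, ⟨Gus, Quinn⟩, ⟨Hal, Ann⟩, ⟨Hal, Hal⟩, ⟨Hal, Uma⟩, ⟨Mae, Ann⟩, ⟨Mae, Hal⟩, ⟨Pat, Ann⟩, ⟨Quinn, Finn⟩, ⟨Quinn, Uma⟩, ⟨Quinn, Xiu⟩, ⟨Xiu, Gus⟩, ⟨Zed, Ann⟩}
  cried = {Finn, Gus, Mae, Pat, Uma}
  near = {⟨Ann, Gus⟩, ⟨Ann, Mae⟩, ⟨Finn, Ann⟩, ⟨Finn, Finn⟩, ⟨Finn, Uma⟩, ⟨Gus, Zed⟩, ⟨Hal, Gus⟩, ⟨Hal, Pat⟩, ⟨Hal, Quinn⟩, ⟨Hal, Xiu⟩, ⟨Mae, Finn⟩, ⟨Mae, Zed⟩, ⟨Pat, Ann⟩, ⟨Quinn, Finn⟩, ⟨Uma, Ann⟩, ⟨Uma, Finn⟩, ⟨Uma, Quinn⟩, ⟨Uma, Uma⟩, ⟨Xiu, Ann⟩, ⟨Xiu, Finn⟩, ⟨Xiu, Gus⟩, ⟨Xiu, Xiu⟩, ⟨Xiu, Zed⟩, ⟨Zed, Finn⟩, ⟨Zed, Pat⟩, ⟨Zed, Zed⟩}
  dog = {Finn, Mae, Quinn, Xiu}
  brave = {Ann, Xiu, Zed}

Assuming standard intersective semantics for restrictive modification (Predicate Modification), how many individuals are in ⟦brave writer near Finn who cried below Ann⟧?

⟦near Finn⟧ = {x : ⟨x, Finn⟩ ∈ ⟦near⟧} = {Finn, Mae, Quinn, Uma, Xiu, Zed}
⟦who cried⟧ = ⟦cried⟧ = {Finn, Gus, Mae, Pat, Uma}
⟦below Ann⟧ = {x : ⟨x, Ann⟩ ∈ ⟦below⟧} = {Ann, Finn, Gus, Hal, Mae, Pat, Zed}
⟦writer⟧ = {Ann, Finn, Hal, Mae, Pat, Uma, Xiu, Zed}
… ∩ ⟦near Finn⟧ = {Ann, Finn, Hal, Mae, Pat, Uma, Xiu, Zed} ∩ {Finn, Mae, Quinn, Uma, Xiu, Zed} = {Finn, Mae, Uma, Xiu, Zed}
… ∩ ⟦who cried⟧ = {Finn, Mae, Uma, Xiu, Zed} ∩ {Finn, Gus, Mae, Pat, Uma} = {Finn, Mae, Uma}
… ∩ ⟦below Ann⟧ = {Finn, Mae, Uma} ∩ {Ann, Finn, Gus, Hal, Mae, Pat, Zed} = {Finn, Mae}
… ∩ ⟦brave⟧ = {Finn, Mae} ∩ {Ann, Xiu, Zed} = ∅
⟦brave writer near Finn who cried below Ann⟧ = ∅, so the cardinality is 0.

0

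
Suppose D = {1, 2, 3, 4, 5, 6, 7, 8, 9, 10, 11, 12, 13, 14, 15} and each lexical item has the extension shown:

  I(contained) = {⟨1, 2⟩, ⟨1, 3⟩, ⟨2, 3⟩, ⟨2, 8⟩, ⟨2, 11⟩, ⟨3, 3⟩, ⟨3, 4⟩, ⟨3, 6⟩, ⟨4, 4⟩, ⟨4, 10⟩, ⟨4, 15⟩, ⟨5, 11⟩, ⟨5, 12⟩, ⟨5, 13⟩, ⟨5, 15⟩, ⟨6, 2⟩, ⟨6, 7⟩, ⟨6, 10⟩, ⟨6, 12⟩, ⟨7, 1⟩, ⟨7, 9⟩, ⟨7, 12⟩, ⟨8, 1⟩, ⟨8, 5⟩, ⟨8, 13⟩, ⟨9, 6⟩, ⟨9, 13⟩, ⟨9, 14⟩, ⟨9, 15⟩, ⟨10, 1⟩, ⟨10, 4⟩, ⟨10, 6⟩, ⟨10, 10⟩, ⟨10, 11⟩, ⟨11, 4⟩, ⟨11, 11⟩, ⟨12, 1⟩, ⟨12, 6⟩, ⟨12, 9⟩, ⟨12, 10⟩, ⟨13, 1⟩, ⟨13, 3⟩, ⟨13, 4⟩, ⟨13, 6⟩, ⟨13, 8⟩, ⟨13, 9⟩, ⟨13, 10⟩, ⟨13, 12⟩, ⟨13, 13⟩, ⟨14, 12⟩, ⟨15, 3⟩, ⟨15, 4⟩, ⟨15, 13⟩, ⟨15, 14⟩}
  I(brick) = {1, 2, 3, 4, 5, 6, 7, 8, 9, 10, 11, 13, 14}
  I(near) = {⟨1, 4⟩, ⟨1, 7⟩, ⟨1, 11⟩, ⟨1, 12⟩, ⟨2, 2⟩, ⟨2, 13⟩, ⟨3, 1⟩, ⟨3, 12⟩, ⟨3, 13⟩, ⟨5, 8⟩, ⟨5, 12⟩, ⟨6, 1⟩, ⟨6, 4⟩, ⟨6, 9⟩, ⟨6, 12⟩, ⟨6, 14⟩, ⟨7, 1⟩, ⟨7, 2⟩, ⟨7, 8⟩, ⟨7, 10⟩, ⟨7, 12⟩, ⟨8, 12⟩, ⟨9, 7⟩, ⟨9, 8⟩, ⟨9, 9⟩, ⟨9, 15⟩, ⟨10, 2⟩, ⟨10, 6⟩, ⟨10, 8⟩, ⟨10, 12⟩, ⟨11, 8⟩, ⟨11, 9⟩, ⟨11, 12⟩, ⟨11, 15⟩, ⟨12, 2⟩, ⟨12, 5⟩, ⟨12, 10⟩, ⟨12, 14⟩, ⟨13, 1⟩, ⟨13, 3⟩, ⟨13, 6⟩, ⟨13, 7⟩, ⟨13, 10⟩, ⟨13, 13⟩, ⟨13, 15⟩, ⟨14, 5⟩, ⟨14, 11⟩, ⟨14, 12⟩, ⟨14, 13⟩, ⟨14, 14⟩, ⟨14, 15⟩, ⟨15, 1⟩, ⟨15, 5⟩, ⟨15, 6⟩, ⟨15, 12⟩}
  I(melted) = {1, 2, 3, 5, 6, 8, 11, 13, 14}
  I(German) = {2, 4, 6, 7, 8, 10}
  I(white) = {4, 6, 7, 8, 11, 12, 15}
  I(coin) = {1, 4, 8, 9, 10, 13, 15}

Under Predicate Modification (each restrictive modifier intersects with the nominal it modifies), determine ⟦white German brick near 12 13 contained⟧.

⟦near 12⟧ = {x : ⟨x, 12⟩ ∈ ⟦near⟧} = {1, 3, 5, 6, 7, 8, 10, 11, 14, 15}
⟦13 contained⟧ = {x : ⟨13, x⟩ ∈ ⟦contained⟧} = {1, 3, 4, 6, 8, 9, 10, 12, 13}
⟦brick⟧ = {1, 2, 3, 4, 5, 6, 7, 8, 9, 10, 11, 13, 14}
… ∩ ⟦near 12⟧ = {1, 2, 3, 4, 5, 6, 7, 8, 9, 10, 11, 13, 14} ∩ {1, 3, 5, 6, 7, 8, 10, 11, 14, 15} = {1, 3, 5, 6, 7, 8, 10, 11, 14}
… ∩ ⟦13 contained⟧ = {1, 3, 5, 6, 7, 8, 10, 11, 14} ∩ {1, 3, 4, 6, 8, 9, 10, 12, 13} = {1, 3, 6, 8, 10}
… ∩ ⟦white⟧ = {1, 3, 6, 8, 10} ∩ {4, 6, 7, 8, 11, 12, 15} = {6, 8}
… ∩ ⟦German⟧ = {6, 8} ∩ {2, 4, 6, 7, 8, 10} = {6, 8}
So ⟦white German brick near 12 13 contained⟧ = {6, 8}.

{6, 8}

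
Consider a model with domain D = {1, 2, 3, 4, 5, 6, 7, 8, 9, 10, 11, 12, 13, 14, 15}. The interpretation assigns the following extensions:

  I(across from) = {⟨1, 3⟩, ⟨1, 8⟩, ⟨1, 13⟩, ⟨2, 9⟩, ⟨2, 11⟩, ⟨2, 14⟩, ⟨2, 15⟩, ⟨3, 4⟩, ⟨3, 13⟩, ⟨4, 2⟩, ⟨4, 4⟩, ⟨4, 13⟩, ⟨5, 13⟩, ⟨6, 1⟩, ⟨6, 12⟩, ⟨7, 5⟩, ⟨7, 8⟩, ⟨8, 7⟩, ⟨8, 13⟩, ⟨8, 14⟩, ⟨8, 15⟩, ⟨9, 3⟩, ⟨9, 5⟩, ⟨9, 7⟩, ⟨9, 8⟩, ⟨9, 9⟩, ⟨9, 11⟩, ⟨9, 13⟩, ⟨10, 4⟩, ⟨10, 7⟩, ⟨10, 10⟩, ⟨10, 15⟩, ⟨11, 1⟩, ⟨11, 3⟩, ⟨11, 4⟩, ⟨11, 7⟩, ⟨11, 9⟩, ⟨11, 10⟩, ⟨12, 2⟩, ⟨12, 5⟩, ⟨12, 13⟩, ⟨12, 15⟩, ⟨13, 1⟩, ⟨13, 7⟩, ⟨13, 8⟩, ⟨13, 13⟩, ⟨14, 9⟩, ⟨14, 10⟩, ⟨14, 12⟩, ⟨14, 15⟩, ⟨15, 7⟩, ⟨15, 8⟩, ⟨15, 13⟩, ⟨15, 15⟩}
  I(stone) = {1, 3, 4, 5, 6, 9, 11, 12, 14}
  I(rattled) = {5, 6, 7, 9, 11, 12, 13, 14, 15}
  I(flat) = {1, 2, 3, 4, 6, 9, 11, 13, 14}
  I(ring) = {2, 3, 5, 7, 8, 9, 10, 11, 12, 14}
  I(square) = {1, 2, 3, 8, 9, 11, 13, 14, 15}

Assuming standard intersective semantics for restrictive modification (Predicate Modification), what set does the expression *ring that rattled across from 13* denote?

{5, 9, 12}

⟦that rattled⟧ = ⟦rattled⟧ = {5, 6, 7, 9, 11, 12, 13, 14, 15}
⟦across from 13⟧ = {x : ⟨x, 13⟩ ∈ ⟦across from⟧} = {1, 3, 4, 5, 8, 9, 12, 13, 15}
⟦ring⟧ = {2, 3, 5, 7, 8, 9, 10, 11, 12, 14}
… ∩ ⟦that rattled⟧ = {2, 3, 5, 7, 8, 9, 10, 11, 12, 14} ∩ {5, 6, 7, 9, 11, 12, 13, 14, 15} = {5, 7, 9, 11, 12, 14}
… ∩ ⟦across from 13⟧ = {5, 7, 9, 11, 12, 14} ∩ {1, 3, 4, 5, 8, 9, 12, 13, 15} = {5, 9, 12}
So ⟦ring that rattled across from 13⟧ = {5, 9, 12}.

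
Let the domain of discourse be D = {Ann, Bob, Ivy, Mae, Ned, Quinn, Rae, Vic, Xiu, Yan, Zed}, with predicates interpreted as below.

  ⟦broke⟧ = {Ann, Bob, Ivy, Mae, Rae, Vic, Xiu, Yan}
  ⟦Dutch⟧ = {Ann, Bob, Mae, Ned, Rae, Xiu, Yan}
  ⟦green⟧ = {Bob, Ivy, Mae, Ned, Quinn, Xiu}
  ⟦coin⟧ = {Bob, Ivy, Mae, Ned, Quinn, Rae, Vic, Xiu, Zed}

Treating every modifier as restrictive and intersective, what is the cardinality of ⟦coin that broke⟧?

6

⟦that broke⟧ = ⟦broke⟧ = {Ann, Bob, Ivy, Mae, Rae, Vic, Xiu, Yan}
⟦coin⟧ = {Bob, Ivy, Mae, Ned, Quinn, Rae, Vic, Xiu, Zed}
… ∩ ⟦that broke⟧ = {Bob, Ivy, Mae, Ned, Quinn, Rae, Vic, Xiu, Zed} ∩ {Ann, Bob, Ivy, Mae, Rae, Vic, Xiu, Yan} = {Bob, Ivy, Mae, Rae, Vic, Xiu}
⟦coin that broke⟧ = {Bob, Ivy, Mae, Rae, Vic, Xiu}, so the cardinality is 6.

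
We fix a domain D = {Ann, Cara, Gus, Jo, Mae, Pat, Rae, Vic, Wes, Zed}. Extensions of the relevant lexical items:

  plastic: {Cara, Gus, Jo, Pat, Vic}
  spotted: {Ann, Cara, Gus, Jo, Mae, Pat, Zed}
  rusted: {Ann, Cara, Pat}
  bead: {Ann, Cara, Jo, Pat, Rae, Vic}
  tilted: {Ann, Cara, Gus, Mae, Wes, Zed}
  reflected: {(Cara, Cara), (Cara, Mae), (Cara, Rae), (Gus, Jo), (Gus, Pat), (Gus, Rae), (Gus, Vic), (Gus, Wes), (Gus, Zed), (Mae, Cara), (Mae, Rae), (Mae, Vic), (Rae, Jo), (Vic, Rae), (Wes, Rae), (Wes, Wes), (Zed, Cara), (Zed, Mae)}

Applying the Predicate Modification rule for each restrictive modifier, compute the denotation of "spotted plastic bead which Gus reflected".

{Jo, Pat}

⟦which Gus reflected⟧ = {x : ⟨Gus, x⟩ ∈ ⟦reflected⟧} = {Jo, Pat, Rae, Vic, Wes, Zed}
⟦bead⟧ = {Ann, Cara, Jo, Pat, Rae, Vic}
… ∩ ⟦which Gus reflected⟧ = {Ann, Cara, Jo, Pat, Rae, Vic} ∩ {Jo, Pat, Rae, Vic, Wes, Zed} = {Jo, Pat, Rae, Vic}
… ∩ ⟦spotted⟧ = {Jo, Pat, Rae, Vic} ∩ {Ann, Cara, Gus, Jo, Mae, Pat, Zed} = {Jo, Pat}
… ∩ ⟦plastic⟧ = {Jo, Pat} ∩ {Cara, Gus, Jo, Pat, Vic} = {Jo, Pat}
So ⟦spotted plastic bead which Gus reflected⟧ = {Jo, Pat}.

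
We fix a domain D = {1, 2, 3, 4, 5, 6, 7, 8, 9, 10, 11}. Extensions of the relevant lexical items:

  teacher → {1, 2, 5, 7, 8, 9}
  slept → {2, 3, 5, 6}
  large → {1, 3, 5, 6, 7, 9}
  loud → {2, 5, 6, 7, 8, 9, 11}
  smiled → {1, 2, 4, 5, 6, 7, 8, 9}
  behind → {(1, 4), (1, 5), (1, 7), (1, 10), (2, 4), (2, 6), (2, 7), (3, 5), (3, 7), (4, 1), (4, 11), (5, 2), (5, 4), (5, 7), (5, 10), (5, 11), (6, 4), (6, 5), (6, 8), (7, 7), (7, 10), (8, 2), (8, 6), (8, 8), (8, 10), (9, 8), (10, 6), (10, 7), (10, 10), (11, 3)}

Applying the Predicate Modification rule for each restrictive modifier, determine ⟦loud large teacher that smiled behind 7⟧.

⟦that smiled⟧ = ⟦smiled⟧ = {1, 2, 4, 5, 6, 7, 8, 9}
⟦behind 7⟧ = {x : ⟨x, 7⟩ ∈ ⟦behind⟧} = {1, 2, 3, 5, 7, 10}
⟦teacher⟧ = {1, 2, 5, 7, 8, 9}
… ∩ ⟦that smiled⟧ = {1, 2, 5, 7, 8, 9} ∩ {1, 2, 4, 5, 6, 7, 8, 9} = {1, 2, 5, 7, 8, 9}
… ∩ ⟦behind 7⟧ = {1, 2, 5, 7, 8, 9} ∩ {1, 2, 3, 5, 7, 10} = {1, 2, 5, 7}
… ∩ ⟦loud⟧ = {1, 2, 5, 7} ∩ {2, 5, 6, 7, 8, 9, 11} = {2, 5, 7}
… ∩ ⟦large⟧ = {2, 5, 7} ∩ {1, 3, 5, 6, 7, 9} = {5, 7}
So ⟦loud large teacher that smiled behind 7⟧ = {5, 7}.

{5, 7}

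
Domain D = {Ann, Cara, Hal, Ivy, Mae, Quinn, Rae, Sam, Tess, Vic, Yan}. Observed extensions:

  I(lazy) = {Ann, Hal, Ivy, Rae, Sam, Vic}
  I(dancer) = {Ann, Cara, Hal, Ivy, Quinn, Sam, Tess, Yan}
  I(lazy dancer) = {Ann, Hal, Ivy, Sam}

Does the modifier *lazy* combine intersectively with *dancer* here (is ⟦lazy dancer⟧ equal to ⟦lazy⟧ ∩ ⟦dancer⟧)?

⟦lazy⟧ ∩ ⟦dancer⟧ = {Ann, Hal, Ivy, Rae, Sam, Vic} ∩ {Ann, Cara, Hal, Ivy, Quinn, Sam, Tess, Yan} = {Ann, Hal, Ivy, Sam}
Observed ⟦lazy dancer⟧ = {Ann, Hal, Ivy, Sam}.
These coincide, so the modifier is intersective here.

yes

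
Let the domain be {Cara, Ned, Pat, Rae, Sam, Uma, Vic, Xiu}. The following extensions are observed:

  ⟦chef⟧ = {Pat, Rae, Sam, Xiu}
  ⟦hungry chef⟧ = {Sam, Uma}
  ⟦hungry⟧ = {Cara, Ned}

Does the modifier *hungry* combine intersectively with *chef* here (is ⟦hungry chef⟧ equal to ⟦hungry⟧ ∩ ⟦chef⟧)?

⟦hungry⟧ ∩ ⟦chef⟧ = {Cara, Ned} ∩ {Pat, Rae, Sam, Xiu} = ∅
Observed ⟦hungry chef⟧ = {Sam, Uma}.
These differ, so the modifier is not intersective in this model.

no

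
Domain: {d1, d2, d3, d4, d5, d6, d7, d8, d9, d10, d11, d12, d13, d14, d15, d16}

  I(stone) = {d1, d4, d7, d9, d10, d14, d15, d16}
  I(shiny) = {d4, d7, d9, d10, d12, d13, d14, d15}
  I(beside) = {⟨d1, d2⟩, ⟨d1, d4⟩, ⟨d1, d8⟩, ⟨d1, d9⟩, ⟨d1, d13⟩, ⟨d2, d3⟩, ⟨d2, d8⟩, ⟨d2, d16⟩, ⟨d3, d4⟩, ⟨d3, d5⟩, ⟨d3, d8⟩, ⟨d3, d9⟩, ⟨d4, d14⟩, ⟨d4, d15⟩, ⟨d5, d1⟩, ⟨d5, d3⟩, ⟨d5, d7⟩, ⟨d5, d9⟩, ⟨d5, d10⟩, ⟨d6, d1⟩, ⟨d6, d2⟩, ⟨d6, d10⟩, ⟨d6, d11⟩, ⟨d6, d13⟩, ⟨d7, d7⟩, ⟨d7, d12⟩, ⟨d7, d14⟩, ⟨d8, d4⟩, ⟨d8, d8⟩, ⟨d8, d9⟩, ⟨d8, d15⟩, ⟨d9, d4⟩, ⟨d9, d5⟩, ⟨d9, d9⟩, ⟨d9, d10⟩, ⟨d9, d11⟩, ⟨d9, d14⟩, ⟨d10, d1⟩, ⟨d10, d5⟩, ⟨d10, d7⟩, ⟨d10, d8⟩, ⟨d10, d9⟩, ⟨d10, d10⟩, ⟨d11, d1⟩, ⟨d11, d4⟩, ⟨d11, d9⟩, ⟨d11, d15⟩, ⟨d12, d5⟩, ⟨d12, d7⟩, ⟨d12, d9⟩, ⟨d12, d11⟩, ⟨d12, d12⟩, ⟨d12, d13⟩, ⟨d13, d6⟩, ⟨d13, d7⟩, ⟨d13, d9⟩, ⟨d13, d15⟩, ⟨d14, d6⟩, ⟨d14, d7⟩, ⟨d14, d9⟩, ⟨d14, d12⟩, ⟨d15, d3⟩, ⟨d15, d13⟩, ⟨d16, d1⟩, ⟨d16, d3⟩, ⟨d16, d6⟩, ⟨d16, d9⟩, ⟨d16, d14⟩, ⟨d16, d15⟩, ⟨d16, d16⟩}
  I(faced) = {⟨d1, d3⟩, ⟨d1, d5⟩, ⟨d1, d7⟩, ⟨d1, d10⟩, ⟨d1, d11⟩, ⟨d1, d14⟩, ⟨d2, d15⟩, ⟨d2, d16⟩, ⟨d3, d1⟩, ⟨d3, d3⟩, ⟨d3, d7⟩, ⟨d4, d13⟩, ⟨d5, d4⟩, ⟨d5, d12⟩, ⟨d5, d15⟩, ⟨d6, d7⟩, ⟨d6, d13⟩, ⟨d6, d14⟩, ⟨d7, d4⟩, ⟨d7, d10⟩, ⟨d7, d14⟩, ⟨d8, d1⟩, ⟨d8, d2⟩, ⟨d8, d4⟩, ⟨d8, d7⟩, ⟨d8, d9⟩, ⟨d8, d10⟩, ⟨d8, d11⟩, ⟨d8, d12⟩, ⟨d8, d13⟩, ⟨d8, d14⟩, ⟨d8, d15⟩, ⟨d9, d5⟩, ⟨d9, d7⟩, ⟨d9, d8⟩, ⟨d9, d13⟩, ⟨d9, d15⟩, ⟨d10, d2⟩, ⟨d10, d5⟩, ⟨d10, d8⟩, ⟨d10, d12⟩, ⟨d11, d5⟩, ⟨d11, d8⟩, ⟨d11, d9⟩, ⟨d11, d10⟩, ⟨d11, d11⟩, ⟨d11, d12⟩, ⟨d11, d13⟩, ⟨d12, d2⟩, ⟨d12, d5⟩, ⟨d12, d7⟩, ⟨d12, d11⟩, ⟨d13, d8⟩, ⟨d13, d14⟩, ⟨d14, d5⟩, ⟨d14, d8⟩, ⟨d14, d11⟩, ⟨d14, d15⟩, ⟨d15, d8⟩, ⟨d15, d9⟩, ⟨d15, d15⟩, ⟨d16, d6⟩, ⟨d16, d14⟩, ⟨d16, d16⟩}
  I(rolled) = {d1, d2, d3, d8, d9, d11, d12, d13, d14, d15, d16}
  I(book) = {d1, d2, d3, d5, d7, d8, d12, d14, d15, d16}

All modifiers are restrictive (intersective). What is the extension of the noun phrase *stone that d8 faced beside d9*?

⟦that d8 faced⟧ = {x : ⟨d8, x⟩ ∈ ⟦faced⟧} = {d1, d2, d4, d7, d9, d10, d11, d12, d13, d14, d15}
⟦beside d9⟧ = {x : ⟨x, d9⟩ ∈ ⟦beside⟧} = {d1, d3, d5, d8, d9, d10, d11, d12, d13, d14, d16}
⟦stone⟧ = {d1, d4, d7, d9, d10, d14, d15, d16}
… ∩ ⟦that d8 faced⟧ = {d1, d4, d7, d9, d10, d14, d15, d16} ∩ {d1, d2, d4, d7, d9, d10, d11, d12, d13, d14, d15} = {d1, d4, d7, d9, d10, d14, d15}
… ∩ ⟦beside d9⟧ = {d1, d4, d7, d9, d10, d14, d15} ∩ {d1, d3, d5, d8, d9, d10, d11, d12, d13, d14, d16} = {d1, d9, d10, d14}
So ⟦stone that d8 faced beside d9⟧ = {d1, d9, d10, d14}.

{d1, d9, d10, d14}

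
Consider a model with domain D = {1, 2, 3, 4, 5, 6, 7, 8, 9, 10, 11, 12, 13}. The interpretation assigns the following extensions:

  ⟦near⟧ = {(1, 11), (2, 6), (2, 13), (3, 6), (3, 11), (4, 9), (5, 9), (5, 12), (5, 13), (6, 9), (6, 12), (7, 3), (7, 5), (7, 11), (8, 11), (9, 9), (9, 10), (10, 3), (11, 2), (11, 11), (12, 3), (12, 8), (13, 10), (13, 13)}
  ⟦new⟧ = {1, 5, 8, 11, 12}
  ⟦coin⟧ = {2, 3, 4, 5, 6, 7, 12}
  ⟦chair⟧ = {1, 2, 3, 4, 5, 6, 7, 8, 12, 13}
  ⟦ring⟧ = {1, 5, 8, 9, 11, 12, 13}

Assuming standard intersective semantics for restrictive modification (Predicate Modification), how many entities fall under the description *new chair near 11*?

2

⟦near 11⟧ = {x : ⟨x, 11⟩ ∈ ⟦near⟧} = {1, 3, 7, 8, 11}
⟦chair⟧ = {1, 2, 3, 4, 5, 6, 7, 8, 12, 13}
… ∩ ⟦near 11⟧ = {1, 2, 3, 4, 5, 6, 7, 8, 12, 13} ∩ {1, 3, 7, 8, 11} = {1, 3, 7, 8}
… ∩ ⟦new⟧ = {1, 3, 7, 8} ∩ {1, 5, 8, 11, 12} = {1, 8}
⟦new chair near 11⟧ = {1, 8}, so the cardinality is 2.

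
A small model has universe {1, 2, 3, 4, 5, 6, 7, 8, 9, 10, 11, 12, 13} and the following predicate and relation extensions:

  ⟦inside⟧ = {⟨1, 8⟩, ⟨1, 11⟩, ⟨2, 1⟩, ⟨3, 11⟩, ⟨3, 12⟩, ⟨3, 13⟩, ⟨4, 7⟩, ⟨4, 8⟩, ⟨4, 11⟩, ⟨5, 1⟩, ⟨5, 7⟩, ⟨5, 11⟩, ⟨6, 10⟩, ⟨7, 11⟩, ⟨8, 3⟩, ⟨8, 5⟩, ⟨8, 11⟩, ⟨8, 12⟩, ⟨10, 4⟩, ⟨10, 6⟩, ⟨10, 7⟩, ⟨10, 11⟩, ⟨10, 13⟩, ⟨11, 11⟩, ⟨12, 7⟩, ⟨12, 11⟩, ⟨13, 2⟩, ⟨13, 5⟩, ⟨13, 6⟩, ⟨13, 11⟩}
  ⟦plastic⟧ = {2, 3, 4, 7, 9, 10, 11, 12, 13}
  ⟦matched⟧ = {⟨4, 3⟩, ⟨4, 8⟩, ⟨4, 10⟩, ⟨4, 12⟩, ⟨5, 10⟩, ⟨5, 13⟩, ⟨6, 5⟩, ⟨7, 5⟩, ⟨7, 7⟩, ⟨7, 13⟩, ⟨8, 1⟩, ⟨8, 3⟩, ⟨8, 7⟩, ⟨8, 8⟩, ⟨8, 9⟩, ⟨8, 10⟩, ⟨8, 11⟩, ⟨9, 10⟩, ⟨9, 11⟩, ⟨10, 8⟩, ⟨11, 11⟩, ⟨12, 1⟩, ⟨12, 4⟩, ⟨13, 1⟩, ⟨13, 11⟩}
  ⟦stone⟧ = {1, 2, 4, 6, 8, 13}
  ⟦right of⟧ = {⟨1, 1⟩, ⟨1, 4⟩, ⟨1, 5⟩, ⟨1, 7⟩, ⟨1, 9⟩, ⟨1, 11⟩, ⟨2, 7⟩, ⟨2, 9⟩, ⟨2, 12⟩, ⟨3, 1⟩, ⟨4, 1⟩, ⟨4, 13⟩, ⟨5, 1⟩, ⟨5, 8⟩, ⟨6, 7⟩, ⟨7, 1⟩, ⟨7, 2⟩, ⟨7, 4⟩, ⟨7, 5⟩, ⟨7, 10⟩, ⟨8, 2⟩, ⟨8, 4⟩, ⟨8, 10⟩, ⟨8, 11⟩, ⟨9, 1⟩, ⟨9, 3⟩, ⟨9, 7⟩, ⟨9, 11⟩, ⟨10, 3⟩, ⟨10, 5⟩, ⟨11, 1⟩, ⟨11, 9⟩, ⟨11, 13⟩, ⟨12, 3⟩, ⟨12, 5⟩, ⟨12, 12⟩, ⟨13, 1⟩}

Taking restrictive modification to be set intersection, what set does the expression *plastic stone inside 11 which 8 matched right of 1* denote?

⟦inside 11⟧ = {x : ⟨x, 11⟩ ∈ ⟦inside⟧} = {1, 3, 4, 5, 7, 8, 10, 11, 12, 13}
⟦which 8 matched⟧ = {x : ⟨8, x⟩ ∈ ⟦matched⟧} = {1, 3, 7, 8, 9, 10, 11}
⟦right of 1⟧ = {x : ⟨x, 1⟩ ∈ ⟦right of⟧} = {1, 3, 4, 5, 7, 9, 11, 13}
⟦stone⟧ = {1, 2, 4, 6, 8, 13}
… ∩ ⟦inside 11⟧ = {1, 2, 4, 6, 8, 13} ∩ {1, 3, 4, 5, 7, 8, 10, 11, 12, 13} = {1, 4, 8, 13}
… ∩ ⟦which 8 matched⟧ = {1, 4, 8, 13} ∩ {1, 3, 7, 8, 9, 10, 11} = {1, 8}
… ∩ ⟦right of 1⟧ = {1, 8} ∩ {1, 3, 4, 5, 7, 9, 11, 13} = {1}
… ∩ ⟦plastic⟧ = {1} ∩ {2, 3, 4, 7, 9, 10, 11, 12, 13} = ∅
So ⟦plastic stone inside 11 which 8 matched right of 1⟧ = { }.

{ }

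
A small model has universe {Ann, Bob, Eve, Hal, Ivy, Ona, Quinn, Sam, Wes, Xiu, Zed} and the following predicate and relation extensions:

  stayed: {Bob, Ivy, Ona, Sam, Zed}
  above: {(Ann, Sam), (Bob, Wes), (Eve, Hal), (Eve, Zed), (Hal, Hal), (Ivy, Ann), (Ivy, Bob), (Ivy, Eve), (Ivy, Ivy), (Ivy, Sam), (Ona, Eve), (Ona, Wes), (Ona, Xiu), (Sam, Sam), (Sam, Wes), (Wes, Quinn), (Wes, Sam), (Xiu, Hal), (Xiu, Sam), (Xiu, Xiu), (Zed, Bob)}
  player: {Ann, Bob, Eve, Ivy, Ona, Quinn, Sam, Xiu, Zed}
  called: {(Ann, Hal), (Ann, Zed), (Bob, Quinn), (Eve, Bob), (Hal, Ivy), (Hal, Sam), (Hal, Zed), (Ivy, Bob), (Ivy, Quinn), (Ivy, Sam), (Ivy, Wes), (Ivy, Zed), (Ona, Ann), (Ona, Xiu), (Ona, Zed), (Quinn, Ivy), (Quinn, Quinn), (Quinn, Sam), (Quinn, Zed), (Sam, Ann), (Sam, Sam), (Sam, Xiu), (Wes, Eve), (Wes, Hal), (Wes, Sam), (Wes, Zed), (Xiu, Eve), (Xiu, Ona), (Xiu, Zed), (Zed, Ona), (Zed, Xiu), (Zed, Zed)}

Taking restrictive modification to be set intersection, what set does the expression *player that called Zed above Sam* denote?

⟦that called Zed⟧ = {x : ⟨x, Zed⟩ ∈ ⟦called⟧} = {Ann, Hal, Ivy, Ona, Quinn, Wes, Xiu, Zed}
⟦above Sam⟧ = {x : ⟨x, Sam⟩ ∈ ⟦above⟧} = {Ann, Ivy, Sam, Wes, Xiu}
⟦player⟧ = {Ann, Bob, Eve, Ivy, Ona, Quinn, Sam, Xiu, Zed}
… ∩ ⟦that called Zed⟧ = {Ann, Bob, Eve, Ivy, Ona, Quinn, Sam, Xiu, Zed} ∩ {Ann, Hal, Ivy, Ona, Quinn, Wes, Xiu, Zed} = {Ann, Ivy, Ona, Quinn, Xiu, Zed}
… ∩ ⟦above Sam⟧ = {Ann, Ivy, Ona, Quinn, Xiu, Zed} ∩ {Ann, Ivy, Sam, Wes, Xiu} = {Ann, Ivy, Xiu}
So ⟦player that called Zed above Sam⟧ = {Ann, Ivy, Xiu}.

{Ann, Ivy, Xiu}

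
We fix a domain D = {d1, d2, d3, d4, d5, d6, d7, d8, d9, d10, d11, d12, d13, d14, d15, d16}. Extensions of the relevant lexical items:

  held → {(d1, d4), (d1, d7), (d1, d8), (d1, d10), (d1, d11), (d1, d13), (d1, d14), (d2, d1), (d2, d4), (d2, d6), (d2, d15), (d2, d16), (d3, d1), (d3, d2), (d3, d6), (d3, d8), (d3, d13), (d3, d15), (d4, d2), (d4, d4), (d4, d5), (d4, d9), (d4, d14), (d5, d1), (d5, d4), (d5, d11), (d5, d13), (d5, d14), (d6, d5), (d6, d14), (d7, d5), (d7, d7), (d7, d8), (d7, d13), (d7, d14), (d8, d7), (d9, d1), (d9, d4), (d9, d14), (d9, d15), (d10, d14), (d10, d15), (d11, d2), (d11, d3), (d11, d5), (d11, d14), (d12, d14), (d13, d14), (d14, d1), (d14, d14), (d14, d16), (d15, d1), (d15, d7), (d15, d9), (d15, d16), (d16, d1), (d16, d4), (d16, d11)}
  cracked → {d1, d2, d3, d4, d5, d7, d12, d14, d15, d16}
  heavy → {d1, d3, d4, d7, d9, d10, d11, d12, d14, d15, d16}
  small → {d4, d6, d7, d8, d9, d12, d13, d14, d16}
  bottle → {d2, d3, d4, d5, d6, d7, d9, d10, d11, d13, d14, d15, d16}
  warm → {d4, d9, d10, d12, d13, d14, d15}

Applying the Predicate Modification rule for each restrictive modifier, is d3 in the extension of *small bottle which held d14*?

no

⟦which held d14⟧ = {x : ⟨x, d14⟩ ∈ ⟦held⟧} = {d1, d4, d5, d6, d7, d9, d10, d11, d12, d13, d14}
⟦bottle⟧ = {d2, d3, d4, d5, d6, d7, d9, d10, d11, d13, d14, d15, d16}
… ∩ ⟦which held d14⟧ = {d2, d3, d4, d5, d6, d7, d9, d10, d11, d13, d14, d15, d16} ∩ {d1, d4, d5, d6, d7, d9, d10, d11, d12, d13, d14} = {d4, d5, d6, d7, d9, d10, d11, d13, d14}
… ∩ ⟦small⟧ = {d4, d5, d6, d7, d9, d10, d11, d13, d14} ∩ {d4, d6, d7, d8, d9, d12, d13, d14, d16} = {d4, d6, d7, d9, d13, d14}
⟦small bottle which held d14⟧ = {d4, d6, d7, d9, d13, d14}; d3 ∉ this set.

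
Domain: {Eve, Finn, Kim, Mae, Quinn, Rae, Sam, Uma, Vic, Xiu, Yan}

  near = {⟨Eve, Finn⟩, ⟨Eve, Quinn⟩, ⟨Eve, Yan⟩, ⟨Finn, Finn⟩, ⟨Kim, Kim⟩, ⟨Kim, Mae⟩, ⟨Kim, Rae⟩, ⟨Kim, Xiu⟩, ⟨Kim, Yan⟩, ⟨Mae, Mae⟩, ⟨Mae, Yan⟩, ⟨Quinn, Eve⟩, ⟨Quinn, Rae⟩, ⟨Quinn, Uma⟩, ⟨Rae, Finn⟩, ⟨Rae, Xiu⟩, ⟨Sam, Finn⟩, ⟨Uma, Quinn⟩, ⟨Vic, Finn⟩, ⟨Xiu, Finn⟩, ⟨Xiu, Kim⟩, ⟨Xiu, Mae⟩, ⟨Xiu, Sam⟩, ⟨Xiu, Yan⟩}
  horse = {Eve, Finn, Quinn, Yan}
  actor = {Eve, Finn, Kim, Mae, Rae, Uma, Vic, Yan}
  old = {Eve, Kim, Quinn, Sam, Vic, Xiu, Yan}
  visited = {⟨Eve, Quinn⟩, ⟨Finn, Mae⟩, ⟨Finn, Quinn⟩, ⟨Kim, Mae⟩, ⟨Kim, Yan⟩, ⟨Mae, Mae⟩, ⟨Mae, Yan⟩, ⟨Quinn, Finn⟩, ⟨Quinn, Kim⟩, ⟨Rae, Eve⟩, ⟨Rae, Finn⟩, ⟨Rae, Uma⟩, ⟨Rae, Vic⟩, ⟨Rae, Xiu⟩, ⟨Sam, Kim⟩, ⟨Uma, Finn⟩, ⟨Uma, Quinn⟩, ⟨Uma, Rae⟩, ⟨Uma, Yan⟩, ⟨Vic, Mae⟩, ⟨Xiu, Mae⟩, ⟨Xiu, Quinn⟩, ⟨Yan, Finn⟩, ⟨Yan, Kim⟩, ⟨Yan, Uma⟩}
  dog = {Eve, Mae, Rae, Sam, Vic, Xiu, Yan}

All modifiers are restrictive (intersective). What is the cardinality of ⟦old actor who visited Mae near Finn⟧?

⟦who visited Mae⟧ = {x : ⟨x, Mae⟩ ∈ ⟦visited⟧} = {Finn, Kim, Mae, Vic, Xiu}
⟦near Finn⟧ = {x : ⟨x, Finn⟩ ∈ ⟦near⟧} = {Eve, Finn, Rae, Sam, Vic, Xiu}
⟦actor⟧ = {Eve, Finn, Kim, Mae, Rae, Uma, Vic, Yan}
… ∩ ⟦who visited Mae⟧ = {Eve, Finn, Kim, Mae, Rae, Uma, Vic, Yan} ∩ {Finn, Kim, Mae, Vic, Xiu} = {Finn, Kim, Mae, Vic}
… ∩ ⟦near Finn⟧ = {Finn, Kim, Mae, Vic} ∩ {Eve, Finn, Rae, Sam, Vic, Xiu} = {Finn, Vic}
… ∩ ⟦old⟧ = {Finn, Vic} ∩ {Eve, Kim, Quinn, Sam, Vic, Xiu, Yan} = {Vic}
⟦old actor who visited Mae near Finn⟧ = {Vic}, so the cardinality is 1.

1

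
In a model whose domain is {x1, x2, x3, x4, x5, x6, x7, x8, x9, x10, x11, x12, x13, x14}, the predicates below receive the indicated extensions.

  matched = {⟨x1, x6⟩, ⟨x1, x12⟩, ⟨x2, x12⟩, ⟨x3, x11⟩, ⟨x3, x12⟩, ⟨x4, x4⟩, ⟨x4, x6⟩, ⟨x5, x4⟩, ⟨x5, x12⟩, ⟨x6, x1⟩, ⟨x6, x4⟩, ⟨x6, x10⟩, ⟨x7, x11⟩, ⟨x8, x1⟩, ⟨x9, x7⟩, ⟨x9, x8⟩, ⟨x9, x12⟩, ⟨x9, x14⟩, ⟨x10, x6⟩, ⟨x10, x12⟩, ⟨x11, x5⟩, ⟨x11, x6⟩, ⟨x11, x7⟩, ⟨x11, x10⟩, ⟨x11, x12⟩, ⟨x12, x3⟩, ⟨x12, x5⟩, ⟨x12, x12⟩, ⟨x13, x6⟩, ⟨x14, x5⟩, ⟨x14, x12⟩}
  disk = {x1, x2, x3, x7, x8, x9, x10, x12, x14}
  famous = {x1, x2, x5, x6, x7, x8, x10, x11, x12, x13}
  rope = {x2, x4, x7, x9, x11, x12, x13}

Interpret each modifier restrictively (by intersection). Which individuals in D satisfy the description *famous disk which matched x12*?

{x1, x2, x10, x12}

⟦which matched x12⟧ = {x : ⟨x, x12⟩ ∈ ⟦matched⟧} = {x1, x2, x3, x5, x9, x10, x11, x12, x14}
⟦disk⟧ = {x1, x2, x3, x7, x8, x9, x10, x12, x14}
… ∩ ⟦which matched x12⟧ = {x1, x2, x3, x7, x8, x9, x10, x12, x14} ∩ {x1, x2, x3, x5, x9, x10, x11, x12, x14} = {x1, x2, x3, x9, x10, x12, x14}
… ∩ ⟦famous⟧ = {x1, x2, x3, x9, x10, x12, x14} ∩ {x1, x2, x5, x6, x7, x8, x10, x11, x12, x13} = {x1, x2, x10, x12}
So ⟦famous disk which matched x12⟧ = {x1, x2, x10, x12}.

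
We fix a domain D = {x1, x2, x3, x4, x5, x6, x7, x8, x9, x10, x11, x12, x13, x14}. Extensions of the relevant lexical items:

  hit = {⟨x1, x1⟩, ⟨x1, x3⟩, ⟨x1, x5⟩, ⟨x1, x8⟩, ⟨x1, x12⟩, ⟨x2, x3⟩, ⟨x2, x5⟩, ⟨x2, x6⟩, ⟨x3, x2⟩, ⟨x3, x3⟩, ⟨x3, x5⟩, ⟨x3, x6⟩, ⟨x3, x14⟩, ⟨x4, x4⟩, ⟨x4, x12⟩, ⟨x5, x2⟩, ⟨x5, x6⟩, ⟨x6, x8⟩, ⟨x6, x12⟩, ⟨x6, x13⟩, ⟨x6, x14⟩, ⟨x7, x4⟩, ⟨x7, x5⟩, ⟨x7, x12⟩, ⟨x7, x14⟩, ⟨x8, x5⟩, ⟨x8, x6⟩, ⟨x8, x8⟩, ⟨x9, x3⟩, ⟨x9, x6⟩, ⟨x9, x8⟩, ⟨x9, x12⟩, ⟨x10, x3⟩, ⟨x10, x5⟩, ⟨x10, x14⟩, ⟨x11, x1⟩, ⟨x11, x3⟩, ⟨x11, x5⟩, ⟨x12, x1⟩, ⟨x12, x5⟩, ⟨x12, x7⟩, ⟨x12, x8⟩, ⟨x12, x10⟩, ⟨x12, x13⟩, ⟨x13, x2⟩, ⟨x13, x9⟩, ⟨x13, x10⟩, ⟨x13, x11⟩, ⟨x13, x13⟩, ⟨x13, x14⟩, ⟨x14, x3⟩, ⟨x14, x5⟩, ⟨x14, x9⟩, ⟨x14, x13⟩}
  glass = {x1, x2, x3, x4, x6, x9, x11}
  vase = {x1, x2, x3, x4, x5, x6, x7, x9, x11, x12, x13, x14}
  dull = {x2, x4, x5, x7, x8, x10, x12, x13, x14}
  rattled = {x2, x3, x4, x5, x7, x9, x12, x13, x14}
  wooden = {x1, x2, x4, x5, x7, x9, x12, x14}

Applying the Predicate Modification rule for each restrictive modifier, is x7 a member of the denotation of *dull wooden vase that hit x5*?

yes

⟦that hit x5⟧ = {x : ⟨x, x5⟩ ∈ ⟦hit⟧} = {x1, x2, x3, x7, x8, x10, x11, x12, x14}
⟦vase⟧ = {x1, x2, x3, x4, x5, x6, x7, x9, x11, x12, x13, x14}
… ∩ ⟦that hit x5⟧ = {x1, x2, x3, x4, x5, x6, x7, x9, x11, x12, x13, x14} ∩ {x1, x2, x3, x7, x8, x10, x11, x12, x14} = {x1, x2, x3, x7, x11, x12, x14}
… ∩ ⟦dull⟧ = {x1, x2, x3, x7, x11, x12, x14} ∩ {x2, x4, x5, x7, x8, x10, x12, x13, x14} = {x2, x7, x12, x14}
… ∩ ⟦wooden⟧ = {x2, x7, x12, x14} ∩ {x1, x2, x4, x5, x7, x9, x12, x14} = {x2, x7, x12, x14}
⟦dull wooden vase that hit x5⟧ = {x2, x7, x12, x14}; x7 ∈ this set.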